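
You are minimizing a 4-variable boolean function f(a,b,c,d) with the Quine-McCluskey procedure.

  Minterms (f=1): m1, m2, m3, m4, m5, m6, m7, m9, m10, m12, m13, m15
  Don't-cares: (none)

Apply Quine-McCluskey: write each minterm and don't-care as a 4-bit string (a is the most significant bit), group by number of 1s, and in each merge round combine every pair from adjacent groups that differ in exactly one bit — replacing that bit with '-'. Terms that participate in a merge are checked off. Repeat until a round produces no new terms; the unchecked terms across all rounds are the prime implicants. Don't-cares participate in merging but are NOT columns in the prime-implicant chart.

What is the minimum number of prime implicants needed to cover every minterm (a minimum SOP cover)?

[col 0] 0001*, 0010*, 0011*, 0100*, 0101*, 0110*, 0111*, 1001*, 1010*, 1100*, 1101*, 1111*
[col 1] -001*, -010, -100*, -101*, -111*, 0-01*, 0-10*, 0-11*, 00-1*, 001-*, 01-0*, 01-1*, 010-*, 011-*, 1-01*, 11-1*, 110-*
[col 2] --01, -1-1, -10-, 0--1, 0-1-, 01--
Prime implicants: --01, -010, -1-1, -10-, 0--1, 0-1-, 01--
PI chart (minterm → PIs covering it):
  1 | --01,0--1
  2 | -010,0-1-
  3 | 0--1,0-1-
  4 | -10-,01--
  5 | --01,-1-1,-10-,0--1,01--
  6 | 0-1-,01--
  7 | -1-1,0--1,0-1-,01--
  9 | --01  (sole → essential)
  10 | -010  (sole → essential)
  12 | -10-  (sole → essential)
  13 | --01,-1-1,-10-
  15 | -1-1  (sole → essential)
Essential prime implicants: --01, -010, -1-1, -10-
Petrick residual → 0-1-
Minimum SOP uses 5 PIs: c'd + b'cd' + bd + bc' + a'c

5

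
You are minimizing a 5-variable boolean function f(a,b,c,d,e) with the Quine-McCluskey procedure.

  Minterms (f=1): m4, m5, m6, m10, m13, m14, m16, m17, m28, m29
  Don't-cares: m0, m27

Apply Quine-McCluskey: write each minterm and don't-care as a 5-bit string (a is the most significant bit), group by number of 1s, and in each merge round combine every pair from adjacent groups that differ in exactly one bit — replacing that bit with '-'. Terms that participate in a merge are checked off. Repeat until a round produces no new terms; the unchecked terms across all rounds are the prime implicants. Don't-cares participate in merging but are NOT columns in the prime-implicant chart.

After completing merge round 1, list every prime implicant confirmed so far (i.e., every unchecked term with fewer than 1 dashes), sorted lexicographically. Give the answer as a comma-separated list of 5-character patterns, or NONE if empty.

11011

Round 0: 00000✓ 00100✓ 00101✓ 00110✓ 01010✓ 01101✓ 01110✓ 10000✓ 10001✓ 11011 11100✓ 11101✓
Round 1: -0000 -1101 0-101 0-110 00-00 001-0 0010- 01-10 1000- 1110-
PIs = {-0000, -1101, 0-101, 0-110, 00-00, 001-0, 0010-, 01-10, 1000-, 11011, 1110-}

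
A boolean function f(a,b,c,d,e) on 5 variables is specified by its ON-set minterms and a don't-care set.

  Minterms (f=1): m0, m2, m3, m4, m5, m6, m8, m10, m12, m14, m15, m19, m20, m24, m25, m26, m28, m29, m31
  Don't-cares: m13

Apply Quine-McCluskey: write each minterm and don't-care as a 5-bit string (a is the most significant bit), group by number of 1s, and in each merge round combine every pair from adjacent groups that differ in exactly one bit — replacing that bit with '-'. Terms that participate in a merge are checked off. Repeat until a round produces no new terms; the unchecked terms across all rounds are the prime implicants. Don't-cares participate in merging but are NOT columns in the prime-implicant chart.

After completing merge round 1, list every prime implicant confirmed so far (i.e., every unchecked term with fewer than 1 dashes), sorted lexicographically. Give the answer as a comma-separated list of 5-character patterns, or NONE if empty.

Round 0: 00000✓ 00010✓ 00011✓ 00100✓ 00101✓ 00110✓ 01000✓ 01010✓ 01100✓ 01101✓ 01110✓ 01111✓ 10011✓ 10100✓ 11000✓ 11001✓ 11010✓ 11100✓ 11101✓ 11111✓
Round 1: -0011 -0100✓ -1000✓ -1010✓ -1100✓ -1101✓ -1111✓ 0-000✓ 0-010✓ 0-100✓ 0-101✓ 0-110✓ 00-00✓ 00-10✓ 000-0✓ 0001- 001-0✓ 0010-✓ 01-00✓ 01-10✓ 010-0✓ 011-0✓ 011-1✓ 0110-✓ 0111-✓ 1-100✓ 11-00✓ 11-01✓ 110-0✓ 1100-✓ 111-1✓ 1110-✓
Round 2: --100 -1-00 -10-0 -11-1 -110- 0--00✓ 0--10✓ 0-0-0✓ 0-1-0✓ 0-10- 00--0✓ 01--0✓ 011-- 11-0-
Round 3: 0---0
PIs = {--100, -0011, -1-00, -10-0, -11-1, -110-, 0---0, 0-10-, 0001-, 011--, 11-0-}

NONE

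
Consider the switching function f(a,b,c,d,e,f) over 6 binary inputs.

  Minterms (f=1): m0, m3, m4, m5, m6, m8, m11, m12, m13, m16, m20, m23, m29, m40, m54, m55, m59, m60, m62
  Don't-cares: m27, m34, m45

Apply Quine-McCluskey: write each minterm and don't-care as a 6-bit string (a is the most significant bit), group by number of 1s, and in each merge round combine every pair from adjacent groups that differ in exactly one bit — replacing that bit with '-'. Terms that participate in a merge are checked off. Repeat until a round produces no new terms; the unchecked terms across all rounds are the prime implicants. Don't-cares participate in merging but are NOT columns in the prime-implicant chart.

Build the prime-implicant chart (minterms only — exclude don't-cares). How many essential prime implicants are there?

[col 0] 000000*, 000011*, 000100*, 000101*, 000110*, 001000*, 001011*, 001100*, 001101*, 010000*, 010100*, 010111*, 011011*, 011101*, 100010, 101000*, 101101*, 110110*, 110111*, 111011*, 111100*, 111110*
[col 1] -01000, -01101, -10111, -11011, 0-0000*, 0-0100*, 0-1011, 0-1101, 00-000*, 00-011, 00-100*, 00-101*, 000-00*, 0001-0, 00010-*, 001-00*, 00110-*, 010-00*, 11-110, 11011-, 1111-0
[col 2] 0-0-00, 00--00, 00-10-
Prime implicants: -01000, -01101, -10111, -11011, 0-0-00, 0-1011, 0-1101, 00--00, 00-011, 00-10-, 0001-0, 100010, 11-110, 11011-, 1111-0
PI chart (minterm → PIs covering it):
  0 | 0-0-00,00--00
  3 | 00-011  (sole → essential)
  4 | 0-0-00,00--00,00-10-,0001-0
  5 | 00-10-  (sole → essential)
  6 | 0001-0  (sole → essential)
  8 | -01000,00--00
  11 | 0-1011,00-011
  12 | 00--00,00-10-
  13 | -01101,0-1101,00-10-
  16 | 0-0-00  (sole → essential)
  20 | 0-0-00  (sole → essential)
  23 | -10111  (sole → essential)
  29 | 0-1101  (sole → essential)
  40 | -01000  (sole → essential)
  54 | 11-110,11011-
  55 | -10111,11011-
  59 | -11011  (sole → essential)
  60 | 1111-0  (sole → essential)
  62 | 11-110,1111-0
Essential prime implicants: -01000, -10111, -11011, 0-0-00, 0-1101, 00-011, 00-10-, 0001-0, 1111-0

9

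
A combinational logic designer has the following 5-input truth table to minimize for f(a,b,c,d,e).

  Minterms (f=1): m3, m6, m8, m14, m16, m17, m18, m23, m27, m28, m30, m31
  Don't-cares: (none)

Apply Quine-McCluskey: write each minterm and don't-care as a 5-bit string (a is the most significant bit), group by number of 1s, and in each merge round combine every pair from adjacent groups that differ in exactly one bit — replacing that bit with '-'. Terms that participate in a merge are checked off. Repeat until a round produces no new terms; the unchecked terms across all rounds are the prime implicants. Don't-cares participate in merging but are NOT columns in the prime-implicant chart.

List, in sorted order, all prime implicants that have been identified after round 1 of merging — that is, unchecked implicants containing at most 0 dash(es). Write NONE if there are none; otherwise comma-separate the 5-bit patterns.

size-2^0 implicants → 00011  00110(✓)  01000  01110(✓)  10000(✓)  10001(✓)  10010(✓)  10111(✓)  11011(✓)  11100(✓)  11110(✓)  11111(✓)
size-2^1 implicants → -1110  0-110  1-111  100-0  1000-  11-11  111-0  1111-
Unchecked terms (primes): -1110, 0-110, 00011, 01000, 1-111, 100-0, 1000-, 11-11, 111-0, 1111-

00011, 01000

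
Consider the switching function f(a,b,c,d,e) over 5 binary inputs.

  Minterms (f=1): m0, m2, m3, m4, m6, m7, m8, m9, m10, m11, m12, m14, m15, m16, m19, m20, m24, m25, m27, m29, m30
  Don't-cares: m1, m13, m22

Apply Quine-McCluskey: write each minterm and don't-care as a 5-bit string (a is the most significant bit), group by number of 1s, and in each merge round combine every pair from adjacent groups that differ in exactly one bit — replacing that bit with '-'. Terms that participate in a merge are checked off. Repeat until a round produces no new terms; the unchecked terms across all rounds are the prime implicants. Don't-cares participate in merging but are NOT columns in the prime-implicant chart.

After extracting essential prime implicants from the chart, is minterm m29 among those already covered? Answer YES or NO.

YES

size-2^0 implicants → 00000(✓)  00001(✓)  00010(✓)  00011(✓)  00100(✓)  00110(✓)  00111(✓)  01000(✓)  01001(✓)  01010(✓)  01011(✓)  01100(✓)  01101(✓)  01110(✓)  01111(✓)  10000(✓)  10011(✓)  10100(✓)  10110(✓)  11000(✓)  11001(✓)  11011(✓)  11101(✓)  11110(✓)
size-2^1 implicants → -0000(✓)  -0011(✓)  -0100(✓)  -0110(✓)  -1000(✓)  -1001(✓)  -1011(✓)  -1101(✓)  -1110(✓)  0-000(✓)  0-001(✓)  0-010(✓)  0-011(✓)  0-100(✓)  0-110(✓)  0-111(✓)  00-00(✓)  00-10(✓)  00-11(✓)  000-0(✓)  000-1(✓)  0000-(✓)  0001-(✓)  001-0(✓)  0011-(✓)  01-00(✓)  01-01(✓)  01-10(✓)  01-11(✓)  010-0(✓)  010-1(✓)  0100-(✓)  0101-(✓)  011-0(✓)  011-1(✓)  0110-(✓)  0111-(✓)  1-000(✓)  1-011(✓)  1-110(✓)  10-00(✓)  101-0(✓)  11-01(✓)  110-1(✓)  1100-(✓)
size-2^2 implicants → --000  --011  --110  -0-00  -01-0  -1-01  -10-1  -100-  0--00(✓)  0--10(✓)  0--11(✓)  0-0-0(✓)  0-0-1(✓)  0-00-(✓)  0-01-(✓)  0-1-0(✓)  0-11-(✓)  00--0(✓)  00-1-(✓)  000--(✓)  01--0(✓)  01--1(✓)  01-0-(✓)  01-1-(✓)  010--(✓)  011--(✓)
size-2^3 implicants → 0---0  0--1-  0-0--  01---
Unchecked terms (primes): --000, --011, --110, -0-00, -01-0, -1-01, -10-1, -100-, 0---0, 0--1-, 0-0--, 01---
Minterm coverage:
  m0 ⊆ --000,-0-00,0---0,0-0--
  m2 ⊆ 0---0,0--1-,0-0--
  m3 ⊆ --011,0--1-,0-0--
  m4 ⊆ -0-00,-01-0,0---0
  m6 ⊆ --110,-01-0,0---0,0--1-
  m7 ⊆ 0--1- [E]
  m8 ⊆ --000,-100-,0---0,0-0--,01---
  m9 ⊆ -1-01,-10-1,-100-,0-0--,01---
  m10 ⊆ 0---0,0--1-,0-0--,01---
  m11 ⊆ --011,-10-1,0--1-,0-0--,01---
  m12 ⊆ 0---0,01---
  m14 ⊆ --110,0---0,0--1-,01---
  m15 ⊆ 0--1-,01---
  m16 ⊆ --000,-0-00
  m19 ⊆ --011 [E]
  m20 ⊆ -0-00,-01-0
  m24 ⊆ --000,-100-
  m25 ⊆ -1-01,-10-1,-100-
  m27 ⊆ --011,-10-1
  m29 ⊆ -1-01 [E]
  m30 ⊆ --110 [E]
E = {--011, --110, -1-01, 0--1-}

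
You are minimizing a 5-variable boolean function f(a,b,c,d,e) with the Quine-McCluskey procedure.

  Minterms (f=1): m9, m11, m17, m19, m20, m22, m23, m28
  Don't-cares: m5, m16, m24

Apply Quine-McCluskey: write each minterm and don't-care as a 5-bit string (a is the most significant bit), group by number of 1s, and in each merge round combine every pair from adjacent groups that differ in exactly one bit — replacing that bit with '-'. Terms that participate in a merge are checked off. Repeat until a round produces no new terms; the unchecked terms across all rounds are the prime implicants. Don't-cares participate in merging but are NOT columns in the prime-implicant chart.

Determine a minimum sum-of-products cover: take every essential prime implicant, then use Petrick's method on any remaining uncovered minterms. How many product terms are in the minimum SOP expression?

4

size-2^0 implicants → 00101  01001(✓)  01011(✓)  10000(✓)  10001(✓)  10011(✓)  10100(✓)  10110(✓)  10111(✓)  11000(✓)  11100(✓)
size-2^1 implicants → 010-1  1-000(✓)  1-100(✓)  10-00(✓)  10-11  100-1  1000-  101-0  1011-  11-00(✓)
size-2^2 implicants → 1--00
Unchecked terms (primes): 00101, 010-1, 1--00, 10-11, 100-1, 1000-, 101-0, 1011-
Minterm coverage:
  m9 ⊆ 010-1 [E]
  m11 ⊆ 010-1 [E]
  m17 ⊆ 100-1,1000-
  m19 ⊆ 10-11,100-1
  m20 ⊆ 1--00,101-0
  m22 ⊆ 101-0,1011-
  m23 ⊆ 10-11,1011-
  m28 ⊆ 1--00 [E]
E = {010-1, 1--00}
Petrick residual → 100-1, 1011-
Cover = a'bc'e + ad'e' + ab'c'e + ab'cd  |cover|=4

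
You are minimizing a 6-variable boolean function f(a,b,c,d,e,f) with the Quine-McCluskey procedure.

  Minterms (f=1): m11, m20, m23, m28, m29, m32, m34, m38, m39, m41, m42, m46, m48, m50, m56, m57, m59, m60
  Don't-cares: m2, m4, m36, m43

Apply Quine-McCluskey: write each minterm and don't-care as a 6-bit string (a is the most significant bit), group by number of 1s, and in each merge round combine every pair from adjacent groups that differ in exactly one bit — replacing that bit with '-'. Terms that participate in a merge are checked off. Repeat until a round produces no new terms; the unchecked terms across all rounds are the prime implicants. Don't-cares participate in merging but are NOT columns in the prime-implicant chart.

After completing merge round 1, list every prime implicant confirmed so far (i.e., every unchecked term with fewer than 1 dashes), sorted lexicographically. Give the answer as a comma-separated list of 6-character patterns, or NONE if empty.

010111

[col 0] 000010*, 000100*, 001011*, 010100*, 010111, 011100*, 011101*, 100000*, 100010*, 100100*, 100110*, 100111*, 101001*, 101010*, 101011*, 101110*, 110000*, 110010*, 111000*, 111001*, 111011*, 111100*
[col 1] -00010, -00100, -01011, -11100, 0-0100, 01-100, 01110-, 1-0000*, 1-0010*, 1-1001*, 1-1011*, 10-010*, 10-110*, 100-00*, 100-10*, 1000-0*, 1001-0*, 10011-, 101-10*, 1010-1*, 10101-, 11-000, 1100-0*, 111-00, 1110-1*, 11100-
[col 2] 1-00-0, 1-10-1, 10--10, 100--0
Prime implicants: -00010, -00100, -01011, -11100, 0-0100, 01-100, 010111, 01110-, 1-00-0, 1-10-1, 10--10, 100--0, 10011-, 10101-, 11-000, 111-00, 11100-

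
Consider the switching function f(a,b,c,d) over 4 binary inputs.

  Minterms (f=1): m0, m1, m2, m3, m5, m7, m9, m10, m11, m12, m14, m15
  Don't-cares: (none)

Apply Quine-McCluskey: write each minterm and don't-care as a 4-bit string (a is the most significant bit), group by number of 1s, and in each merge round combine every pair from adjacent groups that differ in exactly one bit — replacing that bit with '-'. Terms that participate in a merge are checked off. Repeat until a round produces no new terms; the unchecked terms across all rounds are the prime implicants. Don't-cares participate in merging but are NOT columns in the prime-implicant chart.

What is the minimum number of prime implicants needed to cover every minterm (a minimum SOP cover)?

size-2^0 implicants → 0000(✓)  0001(✓)  0010(✓)  0011(✓)  0101(✓)  0111(✓)  1001(✓)  1010(✓)  1011(✓)  1100(✓)  1110(✓)  1111(✓)
size-2^1 implicants → -001(✓)  -010(✓)  -011(✓)  -111(✓)  0-01(✓)  0-11(✓)  00-0(✓)  00-1(✓)  000-(✓)  001-(✓)  01-1(✓)  1-10(✓)  1-11(✓)  10-1(✓)  101-(✓)  11-0  111-(✓)
size-2^2 implicants → --11  -0-1  -01-  0--1  00--  1-1-
Unchecked terms (primes): --11, -0-1, -01-, 0--1, 00--, 1-1-, 11-0
Minterm coverage:
  m0 ⊆ 00-- [E]
  m1 ⊆ -0-1,0--1,00--
  m2 ⊆ -01-,00--
  m3 ⊆ --11,-0-1,-01-,0--1,00--
  m5 ⊆ 0--1 [E]
  m7 ⊆ --11,0--1
  m9 ⊆ -0-1 [E]
  m10 ⊆ -01-,1-1-
  m11 ⊆ --11,-0-1,-01-,1-1-
  m12 ⊆ 11-0 [E]
  m14 ⊆ 1-1-,11-0
  m15 ⊆ --11,1-1-
E = {-0-1, 0--1, 00--, 11-0}
Petrick residual → 1-1-
Cover = b'd + a'd + a'b' + ac + abd'  |cover|=5

5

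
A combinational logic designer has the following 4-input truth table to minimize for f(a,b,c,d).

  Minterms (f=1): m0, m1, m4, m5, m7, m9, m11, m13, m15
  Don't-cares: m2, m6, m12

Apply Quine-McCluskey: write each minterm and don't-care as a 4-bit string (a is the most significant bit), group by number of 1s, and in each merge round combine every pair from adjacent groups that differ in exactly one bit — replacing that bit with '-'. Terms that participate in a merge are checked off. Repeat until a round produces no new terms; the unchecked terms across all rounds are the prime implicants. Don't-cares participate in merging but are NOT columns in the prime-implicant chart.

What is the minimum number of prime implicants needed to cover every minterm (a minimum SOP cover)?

size-2^0 implicants → 0000(✓)  0001(✓)  0010(✓)  0100(✓)  0101(✓)  0110(✓)  0111(✓)  1001(✓)  1011(✓)  1100(✓)  1101(✓)  1111(✓)
size-2^1 implicants → -001(✓)  -100(✓)  -101(✓)  -111(✓)  0-00(✓)  0-01(✓)  0-10(✓)  00-0(✓)  000-(✓)  01-0(✓)  01-1(✓)  010-(✓)  011-(✓)  1-01(✓)  1-11(✓)  10-1(✓)  11-1(✓)  110-(✓)
size-2^2 implicants → --01  -1-1  -10-  0--0  0-0-  01--  1--1
Unchecked terms (primes): --01, -1-1, -10-, 0--0, 0-0-, 01--, 1--1
Minterm coverage:
  m0 ⊆ 0--0,0-0-
  m1 ⊆ --01,0-0-
  m4 ⊆ -10-,0--0,0-0-,01--
  m5 ⊆ --01,-1-1,-10-,0-0-,01--
  m7 ⊆ -1-1,01--
  m9 ⊆ --01,1--1
  m11 ⊆ 1--1 [E]
  m13 ⊆ --01,-1-1,-10-,1--1
  m15 ⊆ -1-1,1--1
E = {1--1}
Petrick residual → -1-1, 0-0-
Cover = bd + a'c' + ad  |cover|=3

3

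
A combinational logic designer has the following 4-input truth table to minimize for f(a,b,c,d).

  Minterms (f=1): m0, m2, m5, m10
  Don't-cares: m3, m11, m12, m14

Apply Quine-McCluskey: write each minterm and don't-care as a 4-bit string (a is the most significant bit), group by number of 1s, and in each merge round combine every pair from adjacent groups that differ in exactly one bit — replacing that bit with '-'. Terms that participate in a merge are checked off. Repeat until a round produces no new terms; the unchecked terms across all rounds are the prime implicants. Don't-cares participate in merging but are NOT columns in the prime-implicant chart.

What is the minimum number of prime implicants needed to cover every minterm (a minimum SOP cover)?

3

size-2^0 implicants → 0000(✓)  0010(✓)  0011(✓)  0101  1010(✓)  1011(✓)  1100(✓)  1110(✓)
size-2^1 implicants → -010(✓)  -011(✓)  00-0  001-(✓)  1-10  101-(✓)  11-0
size-2^2 implicants → -01-
Unchecked terms (primes): -01-, 00-0, 0101, 1-10, 11-0
Minterm coverage:
  m0 ⊆ 00-0 [E]
  m2 ⊆ -01-,00-0
  m5 ⊆ 0101 [E]
  m10 ⊆ -01-,1-10
E = {00-0, 0101}
Petrick residual → -01-
Cover = b'c + a'b'd' + a'bc'd  |cover|=3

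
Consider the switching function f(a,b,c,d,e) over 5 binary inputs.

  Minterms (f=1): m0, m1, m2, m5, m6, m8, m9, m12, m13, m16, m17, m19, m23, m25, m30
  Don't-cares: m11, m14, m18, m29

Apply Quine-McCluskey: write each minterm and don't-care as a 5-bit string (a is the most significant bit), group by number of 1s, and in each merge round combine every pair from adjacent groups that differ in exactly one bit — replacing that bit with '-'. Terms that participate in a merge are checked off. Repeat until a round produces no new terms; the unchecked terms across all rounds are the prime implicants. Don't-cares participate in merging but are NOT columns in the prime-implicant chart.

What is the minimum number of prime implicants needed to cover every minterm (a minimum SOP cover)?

[col 0] 00000*, 00001*, 00010*, 00101*, 00110*, 01000*, 01001*, 01011*, 01100*, 01101*, 01110*, 10000*, 10001*, 10010*, 10011*, 10111*, 11001*, 11101*, 11110*
[col 1] -0000*, -0001*, -0010*, -1001*, -1101*, -1110, 0-000*, 0-001*, 0-101*, 0-110, 00-01*, 00-10, 000-0*, 0000-*, 01-00*, 01-01*, 010-1, 0100-*, 011-0, 0110-*, 1-001*, 10-11, 100-0*, 100-1*, 1000-*, 1001-*, 11-01*
[col 2] --001, -00-0, -000-, -1-01, 0--01, 0-00-, 01-0-, 100--
Prime implicants: --001, -00-0, -000-, -1-01, -1110, 0--01, 0-00-, 0-110, 00-10, 01-0-, 010-1, 011-0, 10-11, 100--
PI chart (minterm → PIs covering it):
  0 | -00-0,-000-,0-00-
  1 | --001,-000-,0--01,0-00-
  2 | -00-0,00-10
  5 | 0--01  (sole → essential)
  6 | 0-110,00-10
  8 | 0-00-,01-0-
  9 | --001,-1-01,0--01,0-00-,01-0-,010-1
  12 | 01-0-,011-0
  13 | -1-01,0--01,01-0-
  16 | -00-0,-000-,100--
  17 | --001,-000-,100--
  19 | 10-11,100--
  23 | 10-11  (sole → essential)
  25 | --001,-1-01
  30 | -1110  (sole → essential)
Essential prime implicants: -1110, 0--01, 10-11
Petrick residual → --001, -00-0, 0-110, 01-0-
Minimum SOP uses 7 PIs: c'd'e + b'c'e' + bcde' + a'd'e + a'cde' + a'bd' + ab'de

7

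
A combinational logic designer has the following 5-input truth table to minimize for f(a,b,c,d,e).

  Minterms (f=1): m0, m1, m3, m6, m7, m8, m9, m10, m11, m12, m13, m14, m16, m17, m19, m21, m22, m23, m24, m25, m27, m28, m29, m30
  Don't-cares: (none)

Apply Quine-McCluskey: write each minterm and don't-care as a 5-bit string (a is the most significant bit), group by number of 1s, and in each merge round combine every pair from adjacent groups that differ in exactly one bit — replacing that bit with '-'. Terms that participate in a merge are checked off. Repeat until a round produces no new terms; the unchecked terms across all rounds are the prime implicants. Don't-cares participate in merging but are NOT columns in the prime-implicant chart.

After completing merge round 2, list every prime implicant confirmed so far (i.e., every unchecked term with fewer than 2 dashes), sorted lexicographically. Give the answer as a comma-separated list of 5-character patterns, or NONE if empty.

NONE

size-2^0 implicants → 00000(✓)  00001(✓)  00011(✓)  00110(✓)  00111(✓)  01000(✓)  01001(✓)  01010(✓)  01011(✓)  01100(✓)  01101(✓)  01110(✓)  10000(✓)  10001(✓)  10011(✓)  10101(✓)  10110(✓)  10111(✓)  11000(✓)  11001(✓)  11011(✓)  11100(✓)  11101(✓)  11110(✓)
size-2^1 implicants → -0000(✓)  -0001(✓)  -0011(✓)  -0110(✓)  -0111(✓)  -1000(✓)  -1001(✓)  -1011(✓)  -1100(✓)  -1101(✓)  -1110(✓)  0-000(✓)  0-001(✓)  0-011(✓)  0-110(✓)  00-11(✓)  000-1(✓)  0000-(✓)  0011-(✓)  01-00(✓)  01-01(✓)  01-10(✓)  010-0(✓)  010-1(✓)  0100-(✓)  0101-(✓)  011-0(✓)  0110-(✓)  1-000(✓)  1-001(✓)  1-011(✓)  1-101(✓)  1-110(✓)  10-01(✓)  10-11(✓)  100-1(✓)  1000-(✓)  101-1(✓)  1011-(✓)  11-00(✓)  11-01(✓)  110-1(✓)  1100-(✓)  111-0(✓)  1110-(✓)
size-2^2 implicants → --000(✓)  --001(✓)  --011(✓)  --110  -0-11  -00-1(✓)  -000-(✓)  -011-  -1-00(✓)  -1-01(✓)  -10-1(✓)  -100-(✓)  -11-0  -110-(✓)  0-0-1(✓)  0-00-(✓)  01--0  01-0-(✓)  010--  1--01  1-0-1(✓)  1-00-(✓)  10--1  11-0-(✓)
size-2^3 implicants → --0-1  --00-  -1-0-
Unchecked terms (primes): --0-1, --00-, --110, -0-11, -011-, -1-0-, -11-0, 01--0, 010--, 1--01, 10--1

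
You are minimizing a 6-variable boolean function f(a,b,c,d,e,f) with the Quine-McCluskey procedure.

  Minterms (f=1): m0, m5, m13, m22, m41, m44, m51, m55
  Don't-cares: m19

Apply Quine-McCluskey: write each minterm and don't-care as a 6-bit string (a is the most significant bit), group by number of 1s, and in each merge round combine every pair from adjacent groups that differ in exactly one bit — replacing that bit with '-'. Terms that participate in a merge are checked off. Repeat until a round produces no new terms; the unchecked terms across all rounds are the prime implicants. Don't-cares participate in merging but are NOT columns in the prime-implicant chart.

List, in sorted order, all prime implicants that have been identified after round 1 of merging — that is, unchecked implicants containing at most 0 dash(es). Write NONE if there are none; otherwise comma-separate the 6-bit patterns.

[col 0] 000000, 000101*, 001101*, 010011*, 010110, 101001, 101100, 110011*, 110111*
[col 1] -10011, 00-101, 110-11
Prime implicants: -10011, 00-101, 000000, 010110, 101001, 101100, 110-11

000000, 010110, 101001, 101100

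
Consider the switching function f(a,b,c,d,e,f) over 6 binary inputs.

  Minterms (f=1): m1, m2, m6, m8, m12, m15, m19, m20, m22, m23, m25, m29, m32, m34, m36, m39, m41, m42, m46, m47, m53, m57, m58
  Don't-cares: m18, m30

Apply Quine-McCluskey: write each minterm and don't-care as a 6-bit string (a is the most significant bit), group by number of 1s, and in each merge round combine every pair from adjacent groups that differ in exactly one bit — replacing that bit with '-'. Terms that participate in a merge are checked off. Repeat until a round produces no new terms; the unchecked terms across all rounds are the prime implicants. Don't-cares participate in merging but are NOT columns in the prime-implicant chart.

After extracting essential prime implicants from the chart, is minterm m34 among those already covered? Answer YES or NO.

NO

[col 0] 000001, 000010*, 000110*, 001000*, 001100*, 001111*, 010010*, 010011*, 010100*, 010110*, 010111*, 011001*, 011101*, 011110*, 100000*, 100010*, 100100*, 100111*, 101001*, 101010*, 101110*, 101111*, 110101, 111001*, 111010*
[col 1] -00010, -01111, -11001, 0-0010*, 0-0110*, 000-10*, 001-00, 01-110, 010-10*, 010-11*, 01001-*, 0101-0, 01011-*, 011-01, 1-1001, 1-1010, 10-010, 10-111, 100-00, 1000-0, 101-10, 10111-
[col 2] 0-0-10, 010-1-
Prime implicants: -00010, -01111, -11001, 0-0-10, 000001, 001-00, 01-110, 010-1-, 0101-0, 011-01, 1-1001, 1-1010, 10-010, 10-111, 100-00, 1000-0, 101-10, 10111-, 110101
PI chart (minterm → PIs covering it):
  1 | 000001  (sole → essential)
  2 | -00010,0-0-10
  6 | 0-0-10  (sole → essential)
  8 | 001-00  (sole → essential)
  12 | 001-00  (sole → essential)
  15 | -01111  (sole → essential)
  19 | 010-1-  (sole → essential)
  20 | 0101-0  (sole → essential)
  22 | 0-0-10,01-110,010-1-,0101-0
  23 | 010-1-  (sole → essential)
  25 | -11001,011-01
  29 | 011-01  (sole → essential)
  32 | 100-00,1000-0
  34 | -00010,10-010,1000-0
  36 | 100-00  (sole → essential)
  39 | 10-111  (sole → essential)
  41 | 1-1001  (sole → essential)
  42 | 1-1010,10-010,101-10
  46 | 101-10,10111-
  47 | -01111,10-111,10111-
  53 | 110101  (sole → essential)
  57 | -11001,1-1001
  58 | 1-1010  (sole → essential)
Essential prime implicants: -01111, 0-0-10, 000001, 001-00, 010-1-, 0101-0, 011-01, 1-1001, 1-1010, 10-111, 100-00, 110101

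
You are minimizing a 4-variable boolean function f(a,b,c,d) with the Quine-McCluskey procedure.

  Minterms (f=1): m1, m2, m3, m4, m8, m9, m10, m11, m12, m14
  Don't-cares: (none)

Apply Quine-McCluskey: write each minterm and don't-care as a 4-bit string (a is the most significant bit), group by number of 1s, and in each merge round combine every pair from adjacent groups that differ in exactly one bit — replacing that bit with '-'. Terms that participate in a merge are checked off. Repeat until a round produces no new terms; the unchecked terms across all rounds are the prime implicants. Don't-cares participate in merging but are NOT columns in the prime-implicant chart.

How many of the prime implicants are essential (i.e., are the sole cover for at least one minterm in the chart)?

4

Round 0: 0001✓ 0010✓ 0011✓ 0100✓ 1000✓ 1001✓ 1010✓ 1011✓ 1100✓ 1110✓
Round 1: -001✓ -010✓ -011✓ -100 00-1✓ 001-✓ 1-00✓ 1-10✓ 10-0✓ 10-1✓ 100-✓ 101-✓ 11-0✓
Round 2: -0-1 -01- 1--0 10--
PIs = {-0-1, -01-, -100, 1--0, 10--}
Coverage chart:
  m1: -0-1 ←essential
  m2: -01- ←essential
  m3: -0-1,-01-
  m4: -100 ←essential
  m8: 1--0,10--
  m9: -0-1,10--
  m10: -01-,1--0,10--
  m11: -0-1,-01-,10--
  m12: -100,1--0
  m14: 1--0 ←essential
Essential: -0-1, -01-, -100, 1--0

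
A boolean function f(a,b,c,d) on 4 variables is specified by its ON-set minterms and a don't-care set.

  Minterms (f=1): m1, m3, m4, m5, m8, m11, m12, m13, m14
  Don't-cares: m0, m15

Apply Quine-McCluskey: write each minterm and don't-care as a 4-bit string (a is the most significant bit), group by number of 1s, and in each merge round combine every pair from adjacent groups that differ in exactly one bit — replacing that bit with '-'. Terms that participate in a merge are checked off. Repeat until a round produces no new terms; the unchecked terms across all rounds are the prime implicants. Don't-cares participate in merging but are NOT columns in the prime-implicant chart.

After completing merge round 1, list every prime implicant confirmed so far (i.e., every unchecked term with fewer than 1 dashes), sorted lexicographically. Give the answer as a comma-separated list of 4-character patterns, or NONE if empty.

size-2^0 implicants → 0000(✓)  0001(✓)  0011(✓)  0100(✓)  0101(✓)  1000(✓)  1011(✓)  1100(✓)  1101(✓)  1110(✓)  1111(✓)
size-2^1 implicants → -000(✓)  -011  -100(✓)  -101(✓)  0-00(✓)  0-01(✓)  00-1  000-(✓)  010-(✓)  1-00(✓)  1-11  11-0(✓)  11-1(✓)  110-(✓)  111-(✓)
size-2^2 implicants → --00  -10-  0-0-  11--
Unchecked terms (primes): --00, -011, -10-, 0-0-, 00-1, 1-11, 11--

NONE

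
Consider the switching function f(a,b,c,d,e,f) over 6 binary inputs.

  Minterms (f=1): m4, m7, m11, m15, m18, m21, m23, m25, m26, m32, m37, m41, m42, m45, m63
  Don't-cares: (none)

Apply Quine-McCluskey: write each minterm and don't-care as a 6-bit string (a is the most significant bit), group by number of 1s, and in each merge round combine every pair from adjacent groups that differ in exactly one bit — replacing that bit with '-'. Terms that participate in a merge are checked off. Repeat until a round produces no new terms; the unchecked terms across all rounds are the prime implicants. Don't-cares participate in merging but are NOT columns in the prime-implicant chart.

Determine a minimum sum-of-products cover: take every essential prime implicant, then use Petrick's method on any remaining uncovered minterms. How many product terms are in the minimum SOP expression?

11

size-2^0 implicants → 000100  000111(✓)  001011(✓)  001111(✓)  010010(✓)  010101(✓)  010111(✓)  011001  011010(✓)  100000  100101(✓)  101001(✓)  101010  101101(✓)  111111
size-2^1 implicants → 0-0111  00-111  001-11  01-010  0101-1  10-101  101-01
Unchecked terms (primes): 0-0111, 00-111, 000100, 001-11, 01-010, 0101-1, 011001, 10-101, 100000, 101-01, 101010, 111111
Minterm coverage:
  m4 ⊆ 000100 [E]
  m7 ⊆ 0-0111,00-111
  m11 ⊆ 001-11 [E]
  m15 ⊆ 00-111,001-11
  m18 ⊆ 01-010 [E]
  m21 ⊆ 0101-1 [E]
  m23 ⊆ 0-0111,0101-1
  m25 ⊆ 011001 [E]
  m26 ⊆ 01-010 [E]
  m32 ⊆ 100000 [E]
  m37 ⊆ 10-101 [E]
  m41 ⊆ 101-01 [E]
  m42 ⊆ 101010 [E]
  m45 ⊆ 10-101,101-01
  m63 ⊆ 111111 [E]
E = {000100, 001-11, 01-010, 0101-1, 011001, 10-101, 100000, 101-01, 101010, 111111}
Petrick residual → 0-0111
Cover = a'c'def + a'b'c'de'f' + a'b'cef + a'bd'ef' + a'bc'df + a'bcd'e'f + ab'de'f + ab'c'd'e'f' + ab'ce'f + ab'cd'ef' + abcdef  |cover|=11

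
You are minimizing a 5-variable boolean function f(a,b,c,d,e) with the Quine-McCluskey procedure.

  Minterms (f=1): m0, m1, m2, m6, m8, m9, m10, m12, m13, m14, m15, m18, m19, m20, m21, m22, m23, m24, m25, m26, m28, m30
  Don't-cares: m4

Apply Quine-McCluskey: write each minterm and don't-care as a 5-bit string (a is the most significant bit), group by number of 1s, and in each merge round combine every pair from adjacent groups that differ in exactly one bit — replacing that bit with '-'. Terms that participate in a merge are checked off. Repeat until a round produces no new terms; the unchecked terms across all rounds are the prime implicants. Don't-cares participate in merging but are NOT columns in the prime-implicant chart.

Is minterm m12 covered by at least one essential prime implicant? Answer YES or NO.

size-2^0 implicants → 00000(✓)  00001(✓)  00010(✓)  00100(✓)  00110(✓)  01000(✓)  01001(✓)  01010(✓)  01100(✓)  01101(✓)  01110(✓)  01111(✓)  10010(✓)  10011(✓)  10100(✓)  10101(✓)  10110(✓)  10111(✓)  11000(✓)  11001(✓)  11010(✓)  11100(✓)  11110(✓)
size-2^1 implicants → -0010(✓)  -0100(✓)  -0110(✓)  -1000(✓)  -1001(✓)  -1010(✓)  -1100(✓)  -1110(✓)  0-000(✓)  0-001(✓)  0-010(✓)  0-100(✓)  0-110(✓)  00-00(✓)  00-10(✓)  000-0(✓)  0000-(✓)  001-0(✓)  01-00(✓)  01-01(✓)  01-10(✓)  010-0(✓)  0100-(✓)  011-0(✓)  011-1(✓)  0110-(✓)  0111-(✓)  1-010(✓)  1-100(✓)  1-110(✓)  10-10(✓)  10-11(✓)  1001-(✓)  101-0(✓)  101-1(✓)  1010-(✓)  1011-(✓)  11-00(✓)  11-10(✓)  110-0(✓)  1100-(✓)  111-0(✓)
size-2^2 implicants → --010(✓)  --100(✓)  --110(✓)  -0-10(✓)  -01-0(✓)  -1-00(✓)  -1-10(✓)  -10-0(✓)  -100-  -11-0(✓)  0--00(✓)  0--10(✓)  0-0-0(✓)  0-00-  0-1-0(✓)  00--0(✓)  01--0(✓)  01-0-  011--  1--10(✓)  1-1-0(✓)  10-1-  101--  11--0(✓)
size-2^3 implicants → ---10  --1-0  -1--0  0---0
Unchecked terms (primes): ---10, --1-0, -1--0, -100-, 0---0, 0-00-, 01-0-, 011--, 10-1-, 101--
Minterm coverage:
  m0 ⊆ 0---0,0-00-
  m1 ⊆ 0-00- [E]
  m2 ⊆ ---10,0---0
  m6 ⊆ ---10,--1-0,0---0
  m8 ⊆ -1--0,-100-,0---0,0-00-,01-0-
  m9 ⊆ -100-,0-00-,01-0-
  m10 ⊆ ---10,-1--0,0---0
  m12 ⊆ --1-0,-1--0,0---0,01-0-,011--
  m13 ⊆ 01-0-,011--
  m14 ⊆ ---10,--1-0,-1--0,0---0,011--
  m15 ⊆ 011-- [E]
  m18 ⊆ ---10,10-1-
  m19 ⊆ 10-1- [E]
  m20 ⊆ --1-0,101--
  m21 ⊆ 101-- [E]
  m22 ⊆ ---10,--1-0,10-1-,101--
  m23 ⊆ 10-1-,101--
  m24 ⊆ -1--0,-100-
  m25 ⊆ -100- [E]
  m26 ⊆ ---10,-1--0
  m28 ⊆ --1-0,-1--0
  m30 ⊆ ---10,--1-0,-1--0
E = {-100-, 0-00-, 011--, 10-1-, 101--}

YES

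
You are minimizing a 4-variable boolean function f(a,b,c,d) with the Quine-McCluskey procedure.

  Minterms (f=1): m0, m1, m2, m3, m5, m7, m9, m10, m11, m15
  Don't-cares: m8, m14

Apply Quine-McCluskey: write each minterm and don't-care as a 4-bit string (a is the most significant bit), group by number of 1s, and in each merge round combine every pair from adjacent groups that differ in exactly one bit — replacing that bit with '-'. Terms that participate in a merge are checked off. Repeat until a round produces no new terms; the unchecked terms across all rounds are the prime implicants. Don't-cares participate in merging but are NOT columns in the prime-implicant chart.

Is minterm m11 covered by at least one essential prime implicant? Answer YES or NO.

size-2^0 implicants → 0000(✓)  0001(✓)  0010(✓)  0011(✓)  0101(✓)  0111(✓)  1000(✓)  1001(✓)  1010(✓)  1011(✓)  1110(✓)  1111(✓)
size-2^1 implicants → -000(✓)  -001(✓)  -010(✓)  -011(✓)  -111(✓)  0-01(✓)  0-11(✓)  00-0(✓)  00-1(✓)  000-(✓)  001-(✓)  01-1(✓)  1-10(✓)  1-11(✓)  10-0(✓)  10-1(✓)  100-(✓)  101-(✓)  111-(✓)
size-2^2 implicants → --11  -0-0(✓)  -0-1(✓)  -00-(✓)  -01-(✓)  0--1  00--(✓)  1-1-  10--(✓)
size-2^3 implicants → -0--
Unchecked terms (primes): --11, -0--, 0--1, 1-1-
Minterm coverage:
  m0 ⊆ -0-- [E]
  m1 ⊆ -0--,0--1
  m2 ⊆ -0-- [E]
  m3 ⊆ --11,-0--,0--1
  m5 ⊆ 0--1 [E]
  m7 ⊆ --11,0--1
  m9 ⊆ -0-- [E]
  m10 ⊆ -0--,1-1-
  m11 ⊆ --11,-0--,1-1-
  m15 ⊆ --11,1-1-
E = {-0--, 0--1}

YES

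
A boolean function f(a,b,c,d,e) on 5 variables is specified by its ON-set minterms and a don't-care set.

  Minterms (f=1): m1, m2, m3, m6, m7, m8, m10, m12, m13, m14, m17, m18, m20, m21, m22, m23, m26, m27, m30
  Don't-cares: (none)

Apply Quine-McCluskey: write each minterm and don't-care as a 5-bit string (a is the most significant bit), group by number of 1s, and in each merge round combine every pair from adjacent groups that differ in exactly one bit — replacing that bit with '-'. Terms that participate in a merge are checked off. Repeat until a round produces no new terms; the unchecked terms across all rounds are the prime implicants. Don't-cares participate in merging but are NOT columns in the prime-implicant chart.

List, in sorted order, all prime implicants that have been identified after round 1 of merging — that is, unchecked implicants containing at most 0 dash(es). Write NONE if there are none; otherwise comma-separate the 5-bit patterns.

NONE

[col 0] 00001*, 00010*, 00011*, 00110*, 00111*, 01000*, 01010*, 01100*, 01101*, 01110*, 10001*, 10010*, 10100*, 10101*, 10110*, 10111*, 11010*, 11011*, 11110*
[col 1] -0001, -0010*, -0110*, -0111*, -1010*, -1110*, 0-010*, 0-110*, 00-10*, 00-11*, 000-1, 0001-*, 0011-*, 01-00*, 01-10*, 010-0*, 011-0*, 0110-, 1-010*, 1-110*, 10-01, 10-10*, 101-0*, 101-1*, 1010-*, 1011-*, 11-10*, 1101-
[col 2] --010*, --110*, -0-10*, -011-, -1-10*, 0--10*, 00-1-, 01--0, 1--10*, 101--
[col 3] ---10
Prime implicants: ---10, -0001, -011-, 00-1-, 000-1, 01--0, 0110-, 10-01, 101--, 1101-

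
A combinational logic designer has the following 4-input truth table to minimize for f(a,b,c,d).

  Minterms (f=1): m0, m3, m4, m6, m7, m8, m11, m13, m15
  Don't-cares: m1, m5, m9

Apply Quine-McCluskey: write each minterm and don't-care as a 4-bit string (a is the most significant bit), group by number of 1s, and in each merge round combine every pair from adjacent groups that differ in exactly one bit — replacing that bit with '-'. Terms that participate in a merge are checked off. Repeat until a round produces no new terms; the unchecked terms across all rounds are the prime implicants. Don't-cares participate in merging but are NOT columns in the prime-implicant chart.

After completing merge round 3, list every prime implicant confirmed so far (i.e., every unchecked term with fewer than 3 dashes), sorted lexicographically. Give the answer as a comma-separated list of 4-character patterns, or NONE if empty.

[col 0] 0000*, 0001*, 0011*, 0100*, 0101*, 0110*, 0111*, 1000*, 1001*, 1011*, 1101*, 1111*
[col 1] -000*, -001*, -011*, -101*, -111*, 0-00*, 0-01*, 0-11*, 00-1*, 000-*, 01-0*, 01-1*, 010-*, 011-*, 1-01*, 1-11*, 10-1*, 100-*, 11-1*
[col 2] --01*, --11*, -0-1*, -00-, -1-1*, 0--1*, 0-0-, 01--, 1--1*
[col 3] ---1
Prime implicants: ---1, -00-, 0-0-, 01--

-00-, 0-0-, 01--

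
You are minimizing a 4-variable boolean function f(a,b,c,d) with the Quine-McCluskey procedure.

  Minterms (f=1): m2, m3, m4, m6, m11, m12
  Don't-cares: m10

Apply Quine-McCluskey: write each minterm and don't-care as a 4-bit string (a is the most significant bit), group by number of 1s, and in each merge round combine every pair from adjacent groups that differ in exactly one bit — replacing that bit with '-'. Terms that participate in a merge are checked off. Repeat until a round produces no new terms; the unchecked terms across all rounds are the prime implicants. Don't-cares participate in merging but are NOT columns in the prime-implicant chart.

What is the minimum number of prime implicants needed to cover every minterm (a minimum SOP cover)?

3

[col 0] 0010*, 0011*, 0100*, 0110*, 1010*, 1011*, 1100*
[col 1] -010*, -011*, -100, 0-10, 001-*, 01-0, 101-*
[col 2] -01-
Prime implicants: -01-, -100, 0-10, 01-0
PI chart (minterm → PIs covering it):
  2 | -01-,0-10
  3 | -01-  (sole → essential)
  4 | -100,01-0
  6 | 0-10,01-0
  11 | -01-  (sole → essential)
  12 | -100  (sole → essential)
Essential prime implicants: -01-, -100
Petrick residual → 0-10
Minimum SOP uses 3 PIs: b'c + bc'd' + a'cd'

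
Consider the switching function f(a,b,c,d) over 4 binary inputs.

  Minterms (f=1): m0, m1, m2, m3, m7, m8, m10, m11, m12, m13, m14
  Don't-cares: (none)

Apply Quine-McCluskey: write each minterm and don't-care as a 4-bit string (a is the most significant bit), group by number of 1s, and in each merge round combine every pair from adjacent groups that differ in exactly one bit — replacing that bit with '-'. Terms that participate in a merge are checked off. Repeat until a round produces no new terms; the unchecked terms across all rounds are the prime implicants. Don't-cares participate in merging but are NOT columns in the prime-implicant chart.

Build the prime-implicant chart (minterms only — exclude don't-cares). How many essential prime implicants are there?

5

[col 0] 0000*, 0001*, 0010*, 0011*, 0111*, 1000*, 1010*, 1011*, 1100*, 1101*, 1110*
[col 1] -000*, -010*, -011*, 0-11, 00-0*, 00-1*, 000-*, 001-*, 1-00*, 1-10*, 10-0*, 101-*, 11-0*, 110-
[col 2] -0-0, -01-, 00--, 1--0
Prime implicants: -0-0, -01-, 0-11, 00--, 1--0, 110-
PI chart (minterm → PIs covering it):
  0 | -0-0,00--
  1 | 00--  (sole → essential)
  2 | -0-0,-01-,00--
  3 | -01-,0-11,00--
  7 | 0-11  (sole → essential)
  8 | -0-0,1--0
  10 | -0-0,-01-,1--0
  11 | -01-  (sole → essential)
  12 | 1--0,110-
  13 | 110-  (sole → essential)
  14 | 1--0  (sole → essential)
Essential prime implicants: -01-, 0-11, 00--, 1--0, 110-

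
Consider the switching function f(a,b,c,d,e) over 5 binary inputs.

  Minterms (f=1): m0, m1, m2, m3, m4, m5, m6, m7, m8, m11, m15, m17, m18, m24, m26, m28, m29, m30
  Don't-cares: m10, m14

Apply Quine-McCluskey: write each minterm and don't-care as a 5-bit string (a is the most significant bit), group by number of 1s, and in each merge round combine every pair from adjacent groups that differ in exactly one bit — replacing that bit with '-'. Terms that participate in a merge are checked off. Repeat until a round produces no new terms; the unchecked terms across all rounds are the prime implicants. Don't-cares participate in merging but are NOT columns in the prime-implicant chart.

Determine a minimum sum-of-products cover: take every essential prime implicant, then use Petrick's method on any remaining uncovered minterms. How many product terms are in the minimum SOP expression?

7

size-2^0 implicants → 00000(✓)  00001(✓)  00010(✓)  00011(✓)  00100(✓)  00101(✓)  00110(✓)  00111(✓)  01000(✓)  01010(✓)  01011(✓)  01110(✓)  01111(✓)  10001(✓)  10010(✓)  11000(✓)  11010(✓)  11100(✓)  11101(✓)  11110(✓)
size-2^1 implicants → -0001  -0010(✓)  -1000(✓)  -1010(✓)  -1110(✓)  0-000(✓)  0-010(✓)  0-011(✓)  0-110(✓)  0-111(✓)  00-00(✓)  00-01(✓)  00-10(✓)  00-11(✓)  000-0(✓)  000-1(✓)  0000-(✓)  0001-(✓)  001-0(✓)  001-1(✓)  0010-(✓)  0011-(✓)  01-10(✓)  01-11(✓)  010-0(✓)  0101-(✓)  0111-(✓)  1-010(✓)  11-00(✓)  11-10(✓)  110-0(✓)  111-0(✓)  1110-
size-2^2 implicants → --010  -1-10  -10-0  0--10(✓)  0--11(✓)  0-0-0  0-01-(✓)  0-11-(✓)  00--0(✓)  00--1(✓)  00-0-(✓)  00-1-(✓)  000--(✓)  001--(✓)  01-1-(✓)  11--0
size-2^3 implicants → 0--1-  00---
Unchecked terms (primes): --010, -0001, -1-10, -10-0, 0--1-, 0-0-0, 00---, 11--0, 1110-
Minterm coverage:
  m0 ⊆ 0-0-0,00---
  m1 ⊆ -0001,00---
  m2 ⊆ --010,0--1-,0-0-0,00---
  m3 ⊆ 0--1-,00---
  m4 ⊆ 00--- [E]
  m5 ⊆ 00--- [E]
  m6 ⊆ 0--1-,00---
  m7 ⊆ 0--1-,00---
  m8 ⊆ -10-0,0-0-0
  m11 ⊆ 0--1- [E]
  m15 ⊆ 0--1- [E]
  m17 ⊆ -0001 [E]
  m18 ⊆ --010 [E]
  m24 ⊆ -10-0,11--0
  m26 ⊆ --010,-1-10,-10-0,11--0
  m28 ⊆ 11--0,1110-
  m29 ⊆ 1110- [E]
  m30 ⊆ -1-10,11--0
E = {--010, -0001, 0--1-, 00---, 1110-}
Petrick residual → -1-10, -10-0
Cover = c'de' + b'c'd'e + bde' + bc'e' + a'd + a'b' + abcd'  |cover|=7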